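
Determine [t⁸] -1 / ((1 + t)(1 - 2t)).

-171

The denominator gives the recurrence a_n = a_(n−1) + 2a_(n−2) for n ≥ 2; the numerator fixes a_0 = -1, a_1 = -1.
Iterating: -1, -1, -3, -5, -11, -21, -43, -85, -171, so a_8 = -171.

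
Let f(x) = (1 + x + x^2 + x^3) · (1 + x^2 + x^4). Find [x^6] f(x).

1

(1 + x + x^2 + x^3) has coefficients 1,1,1,1 for degrees 0…3.
(1 + x^2 + x^4) has coefficients 1,0,1,0,1,0,0 for degrees 0…6.
[x^6] = 1·0 + 1·0 + 1·1 + 1·0 = 1.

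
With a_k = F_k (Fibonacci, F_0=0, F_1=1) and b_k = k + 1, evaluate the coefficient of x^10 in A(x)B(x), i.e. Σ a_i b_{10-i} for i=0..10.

This is [x^10] in the product of the two ordinary generating functions.
Σ = 0·11 + 1·10 + 1·9 + 2·8 + 3·7 + 5·6 + 8·5 + 13·4 + 21·3 + 34·2 + 55·1 = 364.

364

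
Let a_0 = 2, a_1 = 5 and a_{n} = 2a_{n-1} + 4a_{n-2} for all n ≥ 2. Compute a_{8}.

20096

The ordinary generating function has denominator 1 - 2y - 4y^2.
Iterating the recurrence: a_0,…,a_{8} = 2, 5, 18, 56, 184, 592, 1920, 6208, 20096.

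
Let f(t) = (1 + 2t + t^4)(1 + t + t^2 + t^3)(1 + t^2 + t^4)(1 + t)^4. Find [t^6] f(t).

(1 + 2t + t^4) has coefficients 1,2,0,0,1 for degrees 0…4.
(1 + t + t^2 + t^3) has coefficients 1,1,1,1,0,0,0 for degrees 0…6.
Multiplying by (1 + t^2 + t^4) gives running coefficients 1,1,2,2,2,2,1 for degrees 0…6.
Finally multiplying by (1 + t)^4, the product of all factors after the first has coefficients 1,5,12,20,27,31,31 for degrees 0…6.
[t^6] = 1·31 + 2·31 + 1·12 = 105.

105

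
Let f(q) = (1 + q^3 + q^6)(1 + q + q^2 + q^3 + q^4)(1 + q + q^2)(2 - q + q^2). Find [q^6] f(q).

(1 + q^3 + q^6) has coefficients 1,0,0,1,0,0,1 for degrees 0…6.
(1 + q + q^2 + q^3 + q^4) has coefficients 1,1,1,1,1,0,0 for degrees 0…6.
Multiplying by (1 + q + q^2) gives running coefficients 1,2,3,3,3,2,1 for degrees 0…6.
Finally multiplying by (2 - q + q^2), the product of all factors after the first has coefficients 2,3,5,5,6,4,3 for degrees 0…6.
[q^6] = 1·3 + 1·5 + 1·2 = 10.

10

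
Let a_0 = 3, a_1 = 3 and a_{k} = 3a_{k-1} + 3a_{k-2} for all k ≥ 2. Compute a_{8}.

The ordinary generating function has denominator 1 - 3t - 3t^2.
Iterating the recurrence: a_0,…,a_{8} = 3, 3, 18, 63, 243, 918, 3483, 13203, 50058.

50058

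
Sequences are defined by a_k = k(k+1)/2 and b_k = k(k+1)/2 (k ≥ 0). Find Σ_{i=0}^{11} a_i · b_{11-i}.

2002

This is [x^11] in the product of the two ordinary generating functions.
Σ = 0·66 + 1·55 + 3·45 + 6·36 + 10·28 + 15·21 + 21·15 + 28·10 + 36·6 + 45·3 + 55·1 + 66·0 = 2002.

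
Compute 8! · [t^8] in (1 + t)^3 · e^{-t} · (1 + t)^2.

-1159

The EGF product rule gives c_8 = Σ_{k_1+k_2+k_3=8} C(8; k_1,k_2,k_3) · ∏ g_i(k_i), where (1+t)^3 gives the falling factorial (3)_k; e^{-t} gives (-1)^k; (1+t)^2 gives the falling factorial (2)_k.
g_1(k) for k = 0…8: 1, 3, 6, 6, 0, 0, 0, 0, 0.
g_2(k) for k = 0…8: 1, -1, 1, -1, 1, -1, 1, -1, 1.
g_3(k) for k = 0…8: 1, 2, 2, 0, 0, 0, 0, 0, 0.
First combine the last two factors: h(k) = Σ_j C(k,j)·g_2(j)·g_3(k−j) for k = 0…8: 1, 1, -1, -1, 5, -11, 19, -29, 41.
c_8 = Σ_k C(8,k)·g_1(k)·h(8−k) = 1·1·41 + 8·3·(-29) + 28·6·19 + 56·6·(-11) = 41 − 696 + 3192 − 3696 = -1159.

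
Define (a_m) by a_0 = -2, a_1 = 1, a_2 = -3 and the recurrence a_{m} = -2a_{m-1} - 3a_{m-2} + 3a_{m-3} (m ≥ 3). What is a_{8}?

-423

The ordinary generating function has denominator 1 + 2t + 3t^2 - 3t^3.
Iterating the recurrence: a_0,…,a_{8} = -2, 1, -3, -3, 18, -36, 9, 144, -423.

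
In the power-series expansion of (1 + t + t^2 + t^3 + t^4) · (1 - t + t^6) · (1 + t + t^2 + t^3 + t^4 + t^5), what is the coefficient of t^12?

(1 + t + t^2 + t^3 + t^4) has coefficients 1,1,1,1,1 for degrees 0…4.
(1 - t + t^6) has coefficients 1,-1,0,0,0,0,1,0,0,0,0,0,0 for degrees 0…12.
Finally multiplying by (1 + t + t^2 + t^3 + t^4 + t^5), the product of all factors after the first has coefficients 1,0,0,0,0,0,0,1,1,1,1,1,0 for degrees 0…12.
[t^12] = 1·0 + 1·1 + 1·1 + 1·1 + 1·1 = 4.

4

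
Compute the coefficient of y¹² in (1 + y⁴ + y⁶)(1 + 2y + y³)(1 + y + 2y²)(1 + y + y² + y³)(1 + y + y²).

46

(1 + y⁴ + y⁶) has coefficients 1,0,0,0,1,0,1 for degrees 0…6.
(1 + 2y + y³) has coefficients 1,2,0,1,0,0,0,0,0,0,0,0,0 for degrees 0…12.
Multiplying by (1 + y + 2y²) gives running coefficients 1,3,4,5,1,2,0,0,0,0,0,0,0 for degrees 0…12.
Multiplying by (1 + y + y² + y³) gives running coefficients 1,4,8,13,13,12,8,3,2,0,0,0,0 for degrees 0…12.
Finally multiplying by (1 + y + y²), the product of all factors after the first has coefficients 1,5,13,25,34,38,33,23,13,5,2,0,0 for degrees 0…12.
[y¹²] = 1·0 + 1·13 + 1·33 = 46.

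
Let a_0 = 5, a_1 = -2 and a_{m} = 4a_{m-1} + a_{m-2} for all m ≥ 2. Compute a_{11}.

-1444478

The ordinary generating function has denominator 1 - 4x - x^2.
Iterating the recurrence: a_0,…,a_{11} = 5, -2, -3, -14, -59, -250, -1059, -4486, -19003, -80498, -340995, -1444478.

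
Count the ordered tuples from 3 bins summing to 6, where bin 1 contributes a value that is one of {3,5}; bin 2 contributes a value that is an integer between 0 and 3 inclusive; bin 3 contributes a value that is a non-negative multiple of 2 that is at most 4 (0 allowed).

The generating function for the choices is (z^3 + z^5)·(1 + z + z^2 + z^3)·(1 + z^2 + z^4); the count is [z^6].
(z^3 + z^5) has coefficients 0,0,0,1,0,1 for degrees 0…5.
(1 + z + z^2 + z^3) has coefficients 1,1,1,1,0,0,0 for degrees 0…6.
Finally multiplying by (1 + z^2 + z^4), the product of all factors after the first has coefficients 1,1,2,2,2,2,1 for degrees 0…6.
[z^6] = 1·2 + 1·1 = 3.

3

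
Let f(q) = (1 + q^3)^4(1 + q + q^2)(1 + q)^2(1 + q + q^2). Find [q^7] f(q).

56

(1 + q^3)^4 has coefficients 1,0,0,4,0,0,6,0 for degrees 0…7.
(1 + q + q^2) has coefficients 1,1,1,0,0,0,0,0 for degrees 0…7.
Multiplying by (1 + q)^2 gives running coefficients 1,3,4,3,1,0,0,0 for degrees 0…7.
Finally multiplying by (1 + q + q^2), the product of all factors after the first has coefficients 1,4,8,10,8,4,1,0 for degrees 0…7.
[q^7] = 1·0 + 4·8 + 6·4 = 56.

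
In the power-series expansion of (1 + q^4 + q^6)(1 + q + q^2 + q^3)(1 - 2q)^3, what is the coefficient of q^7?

-6

(1 + q^4 + q^6) has coefficients 1,0,0,0,1,0,1 for degrees 0…6.
(1 + q + q^2 + q^3) has coefficients 1,1,1,1,0,0,0,0 for degrees 0…7.
Finally multiplying by (1 - 2q)^3, the product of all factors after the first has coefficients 1,-5,7,-1,-2,4,-8,0 for degrees 0…7.
[q^7] = 1·0 + 1·(-1) + 1·(-5) = -6.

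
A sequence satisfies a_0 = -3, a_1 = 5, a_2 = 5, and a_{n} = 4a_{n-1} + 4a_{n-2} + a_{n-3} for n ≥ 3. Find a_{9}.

The ordinary generating function has denominator 1 - 4t - 4t^2 - t^3.
Iterating the recurrence: a_0,…,a_{9} = -3, 5, 5, 37, 173, 845, 4109, 19989, 97237, 473013.

473013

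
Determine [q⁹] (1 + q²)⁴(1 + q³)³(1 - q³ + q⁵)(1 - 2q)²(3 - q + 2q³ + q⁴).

(1 + q²)⁴ has coefficients 1,0,4,0,6,0,4,0,1 for degrees 0…8.
(1 + q³)³ has coefficients 1,0,0,3,0,0,3,0,0,1 for degrees 0…9.
Multiplying by (1 - q³ + q⁵) gives running coefficients 1,0,0,2,0,1,0,0,3,-2 for degrees 0…9.
Multiplying by (1 - 2q)² gives running coefficients 1,-4,4,2,-8,9,-4,4,3,-14 for degrees 0…9.
Finally multiplying by (3 - q + 2q³ + q⁴), the product of all factors after the first has coefficients 3,-13,16,4,-33,39,-13,2,15,-44 for degrees 0…9.
[q⁹] = 1·(-44) + 4·2 + 6·39 + 4·4 + 1·(-13) = 201.

201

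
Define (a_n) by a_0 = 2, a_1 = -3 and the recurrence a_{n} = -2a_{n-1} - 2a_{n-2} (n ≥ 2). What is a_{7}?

The ordinary generating function has denominator 1 + 2t + 2t^2.
Iterating the recurrence: a_0,…,a_{7} = 2, -3, 2, 2, -8, 12, -8, -8.

-8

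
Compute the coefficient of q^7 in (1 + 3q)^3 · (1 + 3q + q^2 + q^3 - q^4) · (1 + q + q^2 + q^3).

(1 + 3q)^3 has coefficients 1,9,27,27 for degrees 0…3.
(1 + 3q + q^2 + q^3 - q^4) has coefficients 1,3,1,1,-1,0,0,0 for degrees 0…7.
Finally multiplying by (1 + q + q^2 + q^3), the product of all factors after the first has coefficients 1,4,5,6,4,1,0,-1 for degrees 0…7.
[q^7] = 1·(-1) + 9·0 + 27·1 + 27·4 = 134.

134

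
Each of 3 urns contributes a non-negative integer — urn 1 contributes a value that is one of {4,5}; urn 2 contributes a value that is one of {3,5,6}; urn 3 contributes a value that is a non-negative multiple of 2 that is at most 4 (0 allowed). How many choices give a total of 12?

The generating function for the choices is (z⁴ + z⁵)·(z³ + z⁵ + z⁶)·(1 + z² + z⁴); the count is [z¹²].
(z⁴ + z⁵) has coefficients 0,0,0,0,1,1 for degrees 0…5.
(z³ + z⁵ + z⁶) has coefficients 0,0,0,1,0,1,1,0,0,0,0,0,0 for degrees 0…12.
Finally multiplying by (1 + z² + z⁴), the product of all factors after the first has coefficients 0,0,0,1,0,2,1,2,1,1,1,0,0 for degrees 0…12.
[z¹²] = 1·1 + 1·2 = 3.

3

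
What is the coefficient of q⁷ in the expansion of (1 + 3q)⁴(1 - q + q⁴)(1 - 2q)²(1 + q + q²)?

(1 + 3q)⁴ has coefficients 1,12,54,108,81 for degrees 0…4.
(1 - q + q⁴) has coefficients 1,-1,0,0,1,0,0,0 for degrees 0…7.
Multiplying by (1 - 2q)² gives running coefficients 1,-5,8,-4,1,-4,4,0 for degrees 0…7.
Finally multiplying by (1 + q + q²), the product of all factors after the first has coefficients 1,-4,4,-1,5,-7,1,0 for degrees 0…7.
[q⁷] = 1·0 + 12·1 + 54·(-7) + 108·5 + 81·(-1) = 93.

93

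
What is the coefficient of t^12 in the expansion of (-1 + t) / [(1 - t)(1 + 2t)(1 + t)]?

The denominator gives the recurrence a_n = −2a_(n−1) + a_(n−2) + 2a_(n−3) for n ≥ 3; the numerator fixes a_0 = -1, a_1 = 3, a_2 = -7.
Iterating: -1, 3, -7, 15, -31, 63, -127, 255, -511, 1023, -2047, 4095, -8191, so a_12 = -8191.

-8191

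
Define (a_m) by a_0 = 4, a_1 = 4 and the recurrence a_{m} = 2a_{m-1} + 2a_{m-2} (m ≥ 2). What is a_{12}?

The ordinary generating function has denominator 1 - 2z - 2z^2.
Iterating the recurrence: a_0,…,a_{12} = 4, 4, 16, 40, 112, 304, 832, 2272, 6208, 16960, 46336, 126592, 345856.

345856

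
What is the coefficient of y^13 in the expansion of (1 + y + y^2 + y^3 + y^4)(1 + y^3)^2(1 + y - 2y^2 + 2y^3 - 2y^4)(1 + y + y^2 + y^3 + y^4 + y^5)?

(1 + y + y^2 + y^3 + y^4) has coefficients 1,1,1,1,1 for degrees 0…4.
(1 + y^3)^2 has coefficients 1,0,0,2,0,0,1,0,0,0,0,0,0,0 for degrees 0…13.
Multiplying by (1 + y - 2y^2 + 2y^3 - 2y^4) gives running coefficients 1,1,-2,4,0,-4,5,-3,-2,2,-2,0,0,0 for degrees 0…13.
Finally multiplying by (1 + y + y^2 + y^3 + y^4 + y^5), the product of all factors after the first has coefficients 1,2,0,4,4,0,4,0,0,-2,-4,0,-5,-2 for degrees 0…13.
[y^13] = 1·(-2) + 1·(-5) + 1·0 + 1·(-4) + 1·(-2) = -13.

-13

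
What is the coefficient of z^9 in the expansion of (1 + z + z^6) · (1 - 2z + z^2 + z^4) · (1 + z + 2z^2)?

(1 + z + z^6) has coefficients 1,1,0,0,0,0,1 for degrees 0…6.
(1 - 2z + z^2 + z^4) has coefficients 1,-2,1,0,1,0,0,0,0,0 for degrees 0…9.
Finally multiplying by (1 + z + 2z^2), the product of all factors after the first has coefficients 1,-1,1,-3,3,1,2,0,0,0 for degrees 0…9.
[z^9] = 1·0 + 1·0 + 1·(-3) = -3.

-3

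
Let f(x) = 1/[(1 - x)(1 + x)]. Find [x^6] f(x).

1

Partial fractions give a closed form: a_n = (1/2)·1^n + (1/2)·(-1)^n.
At n = 6: a_6 = 1.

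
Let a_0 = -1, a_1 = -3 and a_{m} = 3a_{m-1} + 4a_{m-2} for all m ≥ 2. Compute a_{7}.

The ordinary generating function has denominator 1 - 3q - 4q^2.
Iterating the recurrence: a_0,…,a_{7} = -1, -3, -13, -51, -205, -819, -3277, -13107.

-13107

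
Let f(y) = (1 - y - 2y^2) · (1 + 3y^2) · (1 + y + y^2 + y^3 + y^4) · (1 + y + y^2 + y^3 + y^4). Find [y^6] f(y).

-26

(1 - y - 2y^2) has coefficients 1,-1,-2 for degrees 0…2.
(1 + 3y^2) has coefficients 1,0,3,0,0,0,0 for degrees 0…6.
Multiplying by (1 + y + y^2 + y^3 + y^4) gives running coefficients 1,1,4,4,4,3,3 for degrees 0…6.
Finally multiplying by (1 + y + y^2 + y^3 + y^4), the product of all factors after the first has coefficients 1,2,6,10,14,16,18 for degrees 0…6.
[y^6] = 1·18 − 1·16 − 2·14 = -26.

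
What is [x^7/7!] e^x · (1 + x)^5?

9276

The EGF product rule gives c_7 = Σ_{k_1+k_2=7} C(7; k_1,k_2) · ∏ g_i(k_i), where e^x gives (1)^k; (1+x)^5 gives the falling factorial (5)_k.
g_1(k) for k = 0…7: 1, 1, 1, 1, 1, 1, 1, 1.
g_2(k) for k = 0…7: 1, 5, 20, 60, 120, 120, 0, 0.
c_7 = Σ_k C(7,k)·g_1(k)·g_2(7−k) = 21·1·120 + 35·1·120 + 35·1·60 + 21·1·20 + 7·1·5 + 1·1·1 = 2520 + 4200 + 2100 + 420 + 35 + 1 = 9276.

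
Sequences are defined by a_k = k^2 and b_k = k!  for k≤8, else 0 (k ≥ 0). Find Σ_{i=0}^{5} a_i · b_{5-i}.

This is [x^5] in the product of the two ordinary generating functions.
Σ = 0·120 + 1·24 + 4·6 + 9·2 + 16·1 + 25·1 = 107.

107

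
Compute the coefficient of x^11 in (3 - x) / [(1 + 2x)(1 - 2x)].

-1024

Partial fractions give a closed form: a_n = (7/4)·(-2)^n + (5/4)·2^n.
At n = 11: a_11 = -1024.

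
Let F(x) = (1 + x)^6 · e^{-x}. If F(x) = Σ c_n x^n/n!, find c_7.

1091

The EGF product rule gives c_7 = Σ_{k_1+k_2=7} C(7; k_1,k_2) · ∏ g_i(k_i), where (1+x)^6 gives the falling factorial (6)_k; e^{-x} gives (-1)^k.
g_1(k) for k = 0…7: 1, 6, 30, 120, 360, 720, 720, 0.
g_2(k) for k = 0…7: 1, -1, 1, -1, 1, -1, 1, -1.
c_7 = Σ_k C(7,k)·g_1(k)·g_2(7−k) = 1·1·(-1) + 7·6·1 + 21·30·(-1) + 35·120·1 + 35·360·(-1) + 21·720·1 + 7·720·(-1) = −1 + 42 − 630 + 4200 − 12600 + 15120 − 5040 = 1091.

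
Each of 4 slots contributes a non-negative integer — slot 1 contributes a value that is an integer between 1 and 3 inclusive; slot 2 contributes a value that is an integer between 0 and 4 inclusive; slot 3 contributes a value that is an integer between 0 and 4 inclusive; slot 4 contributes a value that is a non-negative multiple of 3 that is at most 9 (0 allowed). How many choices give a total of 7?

The generating function for the choices is (q + q² + q³)·(1 + q + q² + q³ + q⁴)·(1 + q + q² + q³ + q⁴)·(1 + q³ + q⁶ + q⁹); the count is [q⁷].
(q + q² + q³) has coefficients 0,1,1,1 for degrees 0…3.
(1 + q + q² + q³ + q⁴) has coefficients 1,1,1,1,1,0,0,0 for degrees 0…7.
Multiplying by (1 + q + q² + q³ + q⁴) gives running coefficients 1,2,3,4,5,4,3,2 for degrees 0…7.
Finally multiplying by (1 + q³ + q⁶ + q⁹), the product of all factors after the first has coefficients 1,2,3,5,7,7,8,9 for degrees 0…7.
[q⁷] = 1·8 + 1·7 + 1·7 = 22.

22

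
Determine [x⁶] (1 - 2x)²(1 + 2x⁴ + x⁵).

(1 - 2x)² has coefficients 1,-4,4 for degrees 0…2.
(1 + 2x⁴ + x⁵) has coefficients 1,0,0,0,2,1,0 for degrees 0…6.
[x⁶] = 1·0 − 4·1 + 4·2 = 4.

4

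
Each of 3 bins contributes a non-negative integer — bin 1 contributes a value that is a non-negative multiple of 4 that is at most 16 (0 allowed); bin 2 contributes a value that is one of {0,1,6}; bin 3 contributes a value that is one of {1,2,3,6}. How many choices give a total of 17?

2

The generating function for the choices is (1 + q^4 + q^8 + q^12 + q^16)·(1 + q + q^6)·(q + q^2 + q^3 + q^6); the count is [q^17].
(1 + q^4 + q^8 + q^12 + q^16) has coefficients 1,0,0,0,1,0,0,0,1,0,0,0,1,0,0,0,1 for degrees 0…16.
(1 + q + q^6) has coefficients 1,1,0,0,0,0,1,0,0,0,0,0,0,0,0,0,0,0 for degrees 0…17.
Finally multiplying by (q + q^2 + q^3 + q^6), the product of all factors after the first has coefficients 0,1,2,2,1,0,1,2,1,1,0,0,1,0,0,0,0,0 for degrees 0…17.
[q^17] = 1·0 + 1·0 + 1·1 + 1·0 + 1·1 = 2.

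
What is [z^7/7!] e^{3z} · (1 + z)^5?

The EGF product rule gives c_7 = Σ_{k_1+k_2=7} C(7; k_1,k_2) · ∏ g_i(k_i), where e^{3z} gives (3)^k; (1+z)^5 gives the falling factorial (5)_k.
g_1(k) for k = 0…7: 1, 3, 9, 27, 81, 243, 729, 2187.
g_2(k) for k = 0…7: 1, 5, 20, 60, 120, 120, 0, 0.
c_7 = Σ_k C(7,k)·g_1(k)·g_2(7−k) = 21·9·120 + 35·27·120 + 35·81·60 + 21·243·20 + 7·729·5 + 1·2187·1 = 22680 + 113400 + 170100 + 102060 + 25515 + 2187 = 435942.

435942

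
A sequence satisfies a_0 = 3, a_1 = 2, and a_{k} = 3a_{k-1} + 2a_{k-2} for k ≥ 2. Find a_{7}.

6496

The ordinary generating function has denominator 1 - 3z - 2z^2.
Iterating the recurrence: a_0,…,a_{7} = 3, 2, 12, 40, 144, 512, 1824, 6496.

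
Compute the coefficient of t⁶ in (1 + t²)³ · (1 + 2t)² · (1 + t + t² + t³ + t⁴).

(1 + t²)³ has coefficients 1,0,3,0,3,0,1 for degrees 0…6.
(1 + 2t)² has coefficients 1,4,4,0,0,0,0 for degrees 0…6.
Finally multiplying by (1 + t + t² + t³ + t⁴), the product of all factors after the first has coefficients 1,5,9,9,9,8,4 for degrees 0…6.
[t⁶] = 1·4 + 3·9 + 3·9 + 1·1 = 59.

59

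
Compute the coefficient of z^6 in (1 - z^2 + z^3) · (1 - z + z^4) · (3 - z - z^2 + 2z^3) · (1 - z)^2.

6

(1 - z^2 + z^3) has coefficients 1,0,-1,1 for degrees 0…3.
(1 - z + z^4) has coefficients 1,-1,0,0,1,0,0 for degrees 0…6.
Multiplying by (3 - z - z^2 + 2z^3) gives running coefficients 3,-4,0,3,1,-1,-1 for degrees 0…6.
Finally multiplying by (1 - z)^2, the product of all factors after the first has coefficients 3,-10,11,-1,-5,0,2 for degrees 0…6.
[z^6] = 1·2 − 1·(-5) + 1·(-1) = 6.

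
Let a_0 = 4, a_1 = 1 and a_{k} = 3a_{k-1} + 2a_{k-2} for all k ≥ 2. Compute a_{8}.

The ordinary generating function has denominator 1 - 3y - 2y^2.
Iterating the recurrence: a_0,…,a_{8} = 4, 1, 11, 35, 127, 451, 1607, 5723, 20383.

20383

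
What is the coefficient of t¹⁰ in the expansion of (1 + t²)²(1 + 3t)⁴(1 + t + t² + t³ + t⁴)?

(1 + t²)² has coefficients 1,0,2,0,1 for degrees 0…4.
(1 + 3t)⁴ has coefficients 1,12,54,108,81,0,0,0,0,0,0 for degrees 0…10.
Finally multiplying by (1 + t + t² + t³ + t⁴), the product of all factors after the first has coefficients 1,13,67,175,256,255,243,189,81,0,0 for degrees 0…10.
[t¹⁰] = 1·0 + 2·81 + 1·243 = 405.

405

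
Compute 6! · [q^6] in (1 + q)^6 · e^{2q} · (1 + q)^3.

523072

The EGF product rule gives c_6 = Σ_{k_1+k_2+k_3=6} C(6; k_1,k_2,k_3) · ∏ g_i(k_i), where (1+q)^6 gives the falling factorial (6)_k; e^{2q} gives (2)^k; (1+q)^3 gives the falling factorial (3)_k.
g_1(k) for k = 0…6: 1, 6, 30, 120, 360, 720, 720.
g_2(k) for k = 0…6: 1, 2, 4, 8, 16, 32, 64.
g_3(k) for k = 0…6: 1, 3, 6, 6, 0, 0, 0.
First combine the last two factors: h(k) = Σ_j C(k,j)·g_2(j)·g_3(k−j) for k = 0…6: 1, 5, 22, 86, 304, 992, 3040.
c_6 = Σ_k C(6,k)·g_1(k)·h(6−k) = 1·1·3040 + 6·6·992 + 15·30·304 + 20·120·86 + 15·360·22 + 6·720·5 + 1·720·1 = 3040 + 35712 + 136800 + 206400 + 118800 + 21600 + 720 = 523072.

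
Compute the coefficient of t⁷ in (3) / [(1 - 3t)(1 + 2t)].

The denominator gives the recurrence a_n = a_(n−1) + 6a_(n−2) for n ≥ 2; the numerator fixes a_0 = 3, a_1 = 3.
Iterating: 3, 3, 21, 39, 165, 399, 1389, 3783, so a_7 = 3783.

3783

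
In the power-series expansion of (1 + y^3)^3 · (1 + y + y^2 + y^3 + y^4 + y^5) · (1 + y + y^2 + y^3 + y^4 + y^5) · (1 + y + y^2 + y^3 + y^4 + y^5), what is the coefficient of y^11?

(1 + y^3)^3 has coefficients 1,0,0,3,0,0,3,0,0,1 for degrees 0…9.
(1 + y + y^2 + y^3 + y^4 + y^5) has coefficients 1,1,1,1,1,1,0,0,0,0,0,0 for degrees 0…11.
Multiplying by (1 + y + y^2 + y^3 + y^4 + y^5) gives running coefficients 1,2,3,4,5,6,5,4,3,2,1,0 for degrees 0…11.
Finally multiplying by (1 + y + y^2 + y^3 + y^4 + y^5), the product of all factors after the first has coefficients 1,3,6,10,15,21,25,27,27,25,21,15 for degrees 0…11.
[y^11] = 1·15 + 3·27 + 3·21 + 1·6 = 165.

165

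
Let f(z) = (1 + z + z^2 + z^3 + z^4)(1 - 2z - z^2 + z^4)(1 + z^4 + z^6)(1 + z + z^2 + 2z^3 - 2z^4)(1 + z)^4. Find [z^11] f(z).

(1 + z + z^2 + z^3 + z^4) has coefficients 1,1,1,1,1 for degrees 0…4.
(1 - 2z - z^2 + z^4) has coefficients 1,-2,-1,0,1,0,0,0,0,0,0,0 for degrees 0…11.
Multiplying by (1 + z^4 + z^6) gives running coefficients 1,-2,-1,0,2,-2,0,-2,0,0,1,0 for degrees 0…11.
Multiplying by (1 + z + z^2 + 2z^3 - 2z^4) gives running coefficients 1,-1,-2,-1,-5,2,2,0,-10,2,-3,5 for degrees 0…11.
Finally multiplying by (1 + z)^4, the product of all factors after the first has coefficients 1,3,0,-11,-24,-33,-26,-1,5,-28,-53,-35 for degrees 0…11.
[z^11] = 1·(-35) + 1·(-53) + 1·(-28) + 1·5 + 1·(-1) = -112.

-112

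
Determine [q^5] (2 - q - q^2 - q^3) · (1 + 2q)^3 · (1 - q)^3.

(2 - q - q^2 - q^3) has coefficients 2,-1,-1,-1 for degrees 0…3.
(1 + 2q)^3 has coefficients 1,6,12,8,0,0 for degrees 0…5.
Finally multiplying by (1 - q)^3, the product of all factors after the first has coefficients 1,3,-3,-11,6,12 for degrees 0…5.
[q^5] = 2·12 − 1·6 − 1·(-11) − 1·(-3) = 32.

32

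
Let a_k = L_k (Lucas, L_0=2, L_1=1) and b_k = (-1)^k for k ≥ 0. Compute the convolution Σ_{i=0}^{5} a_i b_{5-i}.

4

The convolution is the t^5 coefficient of A(t)B(t).
Σ = 2·(-1) + 1·1 + 3·(-1) + 4·1 + 7·(-1) + 11·1 = 4.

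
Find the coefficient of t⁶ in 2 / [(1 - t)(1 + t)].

2

Partial fractions give a closed form: a_n = (1)·1^n + (1)·(-1)^n.
At n = 6: a_6 = 2.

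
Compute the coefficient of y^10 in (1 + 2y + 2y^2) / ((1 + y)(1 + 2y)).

The denominator gives the recurrence a_n = −3a_(n−1) − 2a_(n−2) for n ≥ 3; the numerator fixes a_0 = 1, a_1 = -1, a_2 = 3.
Iterating: 1, -1, 3, -7, 15, -31, 63, -127, 255, -511, 1023, so a_10 = 1023.

1023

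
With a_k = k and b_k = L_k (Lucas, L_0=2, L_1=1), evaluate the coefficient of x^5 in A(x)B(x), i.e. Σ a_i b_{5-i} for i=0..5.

38

The convolution is the t^5 coefficient of A(t)B(t).
Σ = 0·11 + 1·7 + 2·4 + 3·3 + 4·1 + 5·2 = 38.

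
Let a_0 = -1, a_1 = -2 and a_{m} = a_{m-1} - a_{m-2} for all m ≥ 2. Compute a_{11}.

1

The ordinary generating function has denominator 1 - q + q^2.
Iterating the recurrence: a_0,…,a_{11} = -1, -2, -1, 1, 2, 1, -1, -2, -1, 1, 2, 1.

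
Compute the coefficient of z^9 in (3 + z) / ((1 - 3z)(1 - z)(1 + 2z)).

Partial fractions give a closed form: a_n = (3)·3^n + (-2/3)·1^n + (2/3)·(-2)^n.
At n = 9: a_9 = 58707.

58707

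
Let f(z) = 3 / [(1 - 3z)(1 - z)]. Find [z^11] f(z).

Partial fractions give a closed form: a_n = (9/2)·3^n + (-3/2)·1^n.
At n = 11: a_11 = 797160.

797160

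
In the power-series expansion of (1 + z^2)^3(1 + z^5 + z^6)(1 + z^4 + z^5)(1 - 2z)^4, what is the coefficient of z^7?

-114

(1 + z^2)^3 has coefficients 1,0,3,0,3,0,1 for degrees 0…6.
(1 + z^5 + z^6) has coefficients 1,0,0,0,0,1,1,0 for degrees 0…7.
Multiplying by (1 + z^4 + z^5) gives running coefficients 1,0,0,0,1,2,1,0 for degrees 0…7.
Finally multiplying by (1 - 2z)^4, the product of all factors after the first has coefficients 1,-8,24,-32,17,-6,9,8 for degrees 0…7.
[z^7] = 1·8 + 3·(-6) + 3·(-32) + 1·(-8) = -114.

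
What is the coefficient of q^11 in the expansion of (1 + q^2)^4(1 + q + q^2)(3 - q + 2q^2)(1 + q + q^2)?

(1 + q^2)^4 has coefficients 1,0,4,0,6,0,4,0,1 for degrees 0…8.
(1 + q + q^2) has coefficients 1,1,1,0,0,0,0,0,0,0,0,0 for degrees 0…11.
Multiplying by (3 - q + 2q^2) gives running coefficients 3,2,4,1,2,0,0,0,0,0,0,0 for degrees 0…11.
Finally multiplying by (1 + q + q^2), the product of all factors after the first has coefficients 3,5,9,7,7,3,2,0,0,0,0,0 for degrees 0…11.
[q^11] = 1·0 + 4·0 + 6·0 + 4·3 + 1·7 = 19.

19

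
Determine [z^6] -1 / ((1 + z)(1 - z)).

Partial fractions give a closed form: a_n = (-1/2)·(-1)^n + (-1/2)·1^n.
At n = 6: a_6 = -1.

-1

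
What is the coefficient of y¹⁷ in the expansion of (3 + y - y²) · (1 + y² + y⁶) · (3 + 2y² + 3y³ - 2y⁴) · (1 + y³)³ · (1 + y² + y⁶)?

75

(3 + y - y²) has coefficients 3,1,-1 for degrees 0…2.
(1 + y² + y⁶) has coefficients 1,0,1,0,0,0,1,0,0,0,0,0,0,0,0,0,0,0 for degrees 0…17.
Multiplying by (3 + 2y² + 3y³ - 2y⁴) gives running coefficients 3,0,5,3,0,3,1,0,2,3,-2,0,0,0,0,0,0,0 for degrees 0…17.
Multiplying by (1 + y³)³ gives running coefficients 3,0,5,12,0,18,19,0,26,18,-2,20,15,-6,9,10,-6,2 for degrees 0…17.
Finally multiplying by (1 + y² + y⁶), the product of all factors after the first has coefficients 3,0,8,12,5,30,22,18,50,30,24,56,32,14,50,22,1,32 for degrees 0…17.
[y¹⁷] = 3·32 + 1·1 − 1·22 = 75.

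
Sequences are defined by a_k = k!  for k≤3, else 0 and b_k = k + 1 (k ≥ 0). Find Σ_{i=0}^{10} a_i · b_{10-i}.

87

Write out a_i and b_{10-i} for i = 0,…,10 and sum the products.
Σ = 1·11 + 1·10 + 2·9 + 6·8 + 0·7 + 0·6 + 0·5 + 0·4 + 0·3 + 0·2 + 0·1 = 87.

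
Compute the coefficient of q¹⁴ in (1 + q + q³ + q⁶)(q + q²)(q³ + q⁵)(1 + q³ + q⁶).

3

(1 + q + q³ + q⁶) has coefficients 1,1,0,1,0,0,1 for degrees 0…6.
(q + q²) has coefficients 0,1,1,0,0,0,0,0,0,0,0,0,0,0,0 for degrees 0…14.
Multiplying by (q³ + q⁵) gives running coefficients 0,0,0,0,1,1,1,1,0,0,0,0,0,0,0 for degrees 0…14.
Finally multiplying by (1 + q³ + q⁶), the product of all factors after the first has coefficients 0,0,0,0,1,1,1,2,1,1,2,1,1,1,0 for degrees 0…14.
[q¹⁴] = 1·0 + 1·1 + 1·1 + 1·1 = 3.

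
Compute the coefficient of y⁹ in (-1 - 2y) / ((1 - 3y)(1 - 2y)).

-96367

Partial fractions give a closed form: a_n = (-5)·3^n + (4)·2^n.
At n = 9: a_9 = -96367.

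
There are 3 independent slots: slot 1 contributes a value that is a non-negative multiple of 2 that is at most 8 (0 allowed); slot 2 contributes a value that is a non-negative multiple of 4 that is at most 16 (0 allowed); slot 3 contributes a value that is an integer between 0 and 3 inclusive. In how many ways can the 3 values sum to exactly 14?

5

The generating function for the choices is (1 + x² + x⁴ + x⁶ + x⁸)·(1 + x⁴ + x⁸ + x¹² + x¹⁶)·(1 + x + x² + x³); the count is [x¹⁴].
(1 + x² + x⁴ + x⁶ + x⁸) has coefficients 1,0,1,0,1,0,1,0,1 for degrees 0…8.
(1 + x⁴ + x⁸ + x¹² + x¹⁶) has coefficients 1,0,0,0,1,0,0,0,1,0,0,0,1,0,0 for degrees 0…14.
Finally multiplying by (1 + x + x² + x³), the product of all factors after the first has coefficients 1,1,1,1,1,1,1,1,1,1,1,1,1,1,1 for degrees 0…14.
[x¹⁴] = 1·1 + 1·1 + 1·1 + 1·1 + 1·1 = 5.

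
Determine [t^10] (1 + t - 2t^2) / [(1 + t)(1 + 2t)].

2

The denominator gives the recurrence a_n = −3a_(n−1) − 2a_(n−2) for n ≥ 3; the numerator fixes a_0 = 1, a_1 = -2, a_2 = 2.
Iterating: 1, -2, 2, -2, 2, -2, 2, -2, 2, -2, 2, so a_10 = 2.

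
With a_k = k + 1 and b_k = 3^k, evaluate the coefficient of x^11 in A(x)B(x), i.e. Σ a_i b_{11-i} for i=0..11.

398574

The convolution is the t^11 coefficient of A(t)B(t).
Σ = 1·177147 + 2·59049 + 3·19683 + 4·6561 + 5·2187 + 6·729 + 7·243 + 8·81 + 9·27 + 10·9 + 11·3 + 12·1 = 398574.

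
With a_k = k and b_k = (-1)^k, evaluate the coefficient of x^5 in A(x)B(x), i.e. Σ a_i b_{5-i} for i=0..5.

3

Write out a_i and b_{5-i} for i = 0,…,5 and sum the products.
Σ = 0·(-1) + 1·1 + 2·(-1) + 3·1 + 4·(-1) + 5·1 = 3.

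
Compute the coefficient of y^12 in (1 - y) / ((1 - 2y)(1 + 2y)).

4096

Partial fractions give a closed form: a_n = (1/4)·2^n + (3/4)·(-2)^n.
At n = 12: a_12 = 4096.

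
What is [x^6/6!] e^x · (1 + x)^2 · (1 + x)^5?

37633

The EGF product rule gives c_6 = Σ_{k_1+k_2+k_3=6} C(6; k_1,k_2,k_3) · ∏ g_i(k_i), where e^x gives (1)^k; (1+x)^2 gives the falling factorial (2)_k; (1+x)^5 gives the falling factorial (5)_k.
g_1(k) for k = 0…6: 1, 1, 1, 1, 1, 1, 1.
g_2(k) for k = 0…6: 1, 2, 2, 0, 0, 0, 0.
g_3(k) for k = 0…6: 1, 5, 20, 60, 120, 120, 0.
First combine the last two factors: h(k) = Σ_j C(k,j)·g_2(j)·g_3(k−j) for k = 0…6: 1, 7, 42, 210, 840, 2520, 5040.
c_6 = Σ_k C(6,k)·g_1(k)·h(6−k) = 1·1·5040 + 6·1·2520 + 15·1·840 + 20·1·210 + 15·1·42 + 6·1·7 + 1·1·1 = 5040 + 15120 + 12600 + 4200 + 630 + 42 + 1 = 37633.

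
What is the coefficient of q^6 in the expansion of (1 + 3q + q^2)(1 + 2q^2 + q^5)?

3

(1 + 3q + q^2) has coefficients 1,3,1 for degrees 0…2.
(1 + 2q^2 + q^5) has coefficients 1,0,2,0,0,1,0 for degrees 0…6.
[q^6] = 1·0 + 3·1 + 1·0 = 3.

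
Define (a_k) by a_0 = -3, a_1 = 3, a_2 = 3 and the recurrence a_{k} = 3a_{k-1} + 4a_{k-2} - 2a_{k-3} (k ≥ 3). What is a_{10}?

320103

The ordinary generating function has denominator 1 - 3q - 4q^2 + 2q^3.
Iterating the recurrence: a_0,…,a_{10} = -3, 3, 3, 27, 87, 363, 1383, 5427, 21087, 82203, 320103.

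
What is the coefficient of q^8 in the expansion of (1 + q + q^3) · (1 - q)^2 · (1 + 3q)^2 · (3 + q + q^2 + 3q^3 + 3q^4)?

(1 + q + q^3) has coefficients 1,1,0,1 for degrees 0…3.
(1 - q)^2 has coefficients 1,-2,1,0,0,0,0,0,0 for degrees 0…8.
Multiplying by (1 + 3q)^2 gives running coefficients 1,4,-2,-12,9,0,0,0,0 for degrees 0…8.
Finally multiplying by (3 + q + q^2 + 3q^3 + 3q^4), the product of all factors after the first has coefficients 3,13,-1,-31,28,3,-33,-9,27 for degrees 0…8.
[q^8] = 1·27 + 1·(-9) + 1·3 = 21.

21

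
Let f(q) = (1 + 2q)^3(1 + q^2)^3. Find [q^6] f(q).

(1 + 2q)^3 has coefficients 1,6,12,8 for degrees 0…3.
(1 + q^2)^3 has coefficients 1,0,3,0,3,0,1 for degrees 0…6.
[q^6] = 1·1 + 6·0 + 12·3 + 8·0 = 37.

37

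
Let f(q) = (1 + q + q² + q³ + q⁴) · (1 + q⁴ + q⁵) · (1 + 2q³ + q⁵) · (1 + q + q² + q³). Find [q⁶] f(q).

17

(1 + q + q² + q³ + q⁴) has coefficients 1,1,1,1,1 for degrees 0…4.
(1 + q⁴ + q⁵) has coefficients 1,0,0,0,1,1,0 for degrees 0…6.
Multiplying by (1 + 2q³ + q⁵) gives running coefficients 1,0,0,2,1,2,0 for degrees 0…6.
Finally multiplying by (1 + q + q² + q³), the product of all factors after the first has coefficients 1,1,1,3,3,5,5 for degrees 0…6.
[q⁶] = 1·5 + 1·5 + 1·3 + 1·3 + 1·1 = 17.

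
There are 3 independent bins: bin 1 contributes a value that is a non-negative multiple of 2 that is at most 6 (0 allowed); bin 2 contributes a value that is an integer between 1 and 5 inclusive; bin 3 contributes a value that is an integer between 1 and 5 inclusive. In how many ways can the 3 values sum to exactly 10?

The generating function for the choices is (1 + t^2 + t^4 + t^6)·(t + t^2 + t^3 + t^4 + t^5)·(t + t^2 + t^3 + t^4 + t^5); the count is [t^10].
(1 + t^2 + t^4 + t^6) has coefficients 1,0,1,0,1,0,1 for degrees 0…6.
(t + t^2 + t^3 + t^4 + t^5) has coefficients 0,1,1,1,1,1,0,0,0,0,0 for degrees 0…10.
Finally multiplying by (t + t^2 + t^3 + t^4 + t^5), the product of all factors after the first has coefficients 0,0,1,2,3,4,5,4,3,2,1 for degrees 0…10.
[t^10] = 1·1 + 1·3 + 1·5 + 1·3 = 12.

12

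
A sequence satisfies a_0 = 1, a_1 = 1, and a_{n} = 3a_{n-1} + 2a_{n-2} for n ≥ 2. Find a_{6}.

The ordinary generating function has denominator 1 - 3t - 2t^2.
Iterating the recurrence: a_0,…,a_{6} = 1, 1, 5, 17, 61, 217, 773.

773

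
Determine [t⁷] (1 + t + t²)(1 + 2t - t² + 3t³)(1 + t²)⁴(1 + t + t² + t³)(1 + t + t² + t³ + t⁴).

360

(1 + t + t²) has coefficients 1,1,1 for degrees 0…2.
(1 + 2t - t² + 3t³) has coefficients 1,2,-1,3,0,0,0,0 for degrees 0…7.
Multiplying by (1 + t²)⁴ gives running coefficients 1,2,3,11,2,24,-2,26 for degrees 0…7.
Multiplying by (1 + t + t² + t³) gives running coefficients 1,3,6,17,18,40,35,50 for degrees 0…7.
Finally multiplying by (1 + t + t² + t³ + t⁴), the product of all factors after the first has coefficients 1,4,10,27,45,84,116,160 for degrees 0…7.
[t⁷] = 1·160 + 1·116 + 1·84 = 360.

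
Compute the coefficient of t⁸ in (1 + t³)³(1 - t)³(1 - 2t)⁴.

-351

(1 + t³)³ has coefficients 1,0,0,3,0,0,3,0,0 for degrees 0…8.
(1 - t)³ has coefficients 1,-3,3,-1,0,0,0,0,0 for degrees 0…8.
Finally multiplying by (1 - 2t)⁴, the product of all factors after the first has coefficients 1,-11,51,-129,192,-168,80,-16,0 for degrees 0…8.
[t⁸] = 1·0 + 3·(-168) + 3·51 = -351.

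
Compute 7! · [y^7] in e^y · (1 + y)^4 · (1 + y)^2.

The EGF product rule gives c_7 = Σ_{k_1+k_2+k_3=7} C(7; k_1,k_2,k_3) · ∏ g_i(k_i), where e^y gives (1)^k; (1+y)^4 gives the falling factorial (4)_k; (1+y)^2 gives the falling factorial (2)_k.
g_1(k) for k = 0…7: 1, 1, 1, 1, 1, 1, 1, 1.
g_2(k) for k = 0…7: 1, 4, 12, 24, 24, 0, 0, 0.
g_3(k) for k = 0…7: 1, 2, 2, 0, 0, 0, 0, 0.
First combine the last two factors: h(k) = Σ_j C(k,j)·g_2(j)·g_3(k−j) for k = 0…7: 1, 6, 30, 120, 360, 720, 720, 0.
c_7 = Σ_k C(7,k)·g_1(k)·h(7−k) = 7·1·720 + 21·1·720 + 35·1·360 + 35·1·120 + 21·1·30 + 7·1·6 + 1·1·1 = 5040 + 15120 + 12600 + 4200 + 630 + 42 + 1 = 37633.

37633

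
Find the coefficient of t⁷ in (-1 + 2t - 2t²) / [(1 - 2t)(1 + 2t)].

The denominator gives the recurrence a_n = 4a_(n−2) for n ≥ 3; the numerator fixes a_0 = -1, a_1 = 2, a_2 = -6.
Iterating: -1, 2, -6, 8, -24, 32, -96, 128, so a_7 = 128.

128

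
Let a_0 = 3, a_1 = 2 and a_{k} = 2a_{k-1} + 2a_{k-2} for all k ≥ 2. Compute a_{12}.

209472

The ordinary generating function has denominator 1 - 2t - 2t^2.
Iterating the recurrence: a_0,…,a_{12} = 3, 2, 10, 24, 68, 184, 504, 1376, 3760, 10272, 28064, 76672, 209472.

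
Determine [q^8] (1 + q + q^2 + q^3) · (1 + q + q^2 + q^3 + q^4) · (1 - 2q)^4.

(1 + q + q^2 + q^3) has coefficients 1,1,1,1 for degrees 0…3.
(1 + q + q^2 + q^3 + q^4) has coefficients 1,1,1,1,1,0,0,0,0 for degrees 0…8.
Finally multiplying by (1 - 2q)^4, the product of all factors after the first has coefficients 1,-7,17,-15,1,0,8,-16,16 for degrees 0…8.
[q^8] = 1·16 + 1·(-16) + 1·8 + 1·0 = 8.

8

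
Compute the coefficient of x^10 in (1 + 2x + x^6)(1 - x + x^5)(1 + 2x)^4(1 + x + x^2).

200

(1 + 2x + x^6) has coefficients 1,2,0,0,0,0,1 for degrees 0…6.
(1 - x + x^5) has coefficients 1,-1,0,0,0,1,0,0,0,0,0 for degrees 0…10.
Multiplying by (1 + 2x)^4 gives running coefficients 1,7,16,8,-16,-15,8,24,32,16,0 for degrees 0…10.
Finally multiplying by (1 + x + x^2), the product of all factors after the first has coefficients 1,8,24,31,8,-23,-23,17,64,72,48 for degrees 0…10.
[x^10] = 1·48 + 2·72 + 1·8 = 200.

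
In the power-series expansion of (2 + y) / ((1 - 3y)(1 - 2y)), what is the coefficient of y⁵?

1541

Partial fractions give a closed form: a_n = (7)·3^n + (-5)·2^n.
At n = 5: a_5 = 1541.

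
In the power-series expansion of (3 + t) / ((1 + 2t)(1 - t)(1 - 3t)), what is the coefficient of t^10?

Partial fractions give a closed form: a_n = (2/3)·(-2)^n + (-2/3)·1^n + (3)·3^n.
At n = 10: a_10 = 177829.

177829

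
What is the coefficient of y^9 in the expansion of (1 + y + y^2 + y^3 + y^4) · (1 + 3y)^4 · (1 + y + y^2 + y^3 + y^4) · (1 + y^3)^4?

(1 + y + y^2 + y^3 + y^4) has coefficients 1,1,1,1,1 for degrees 0…4.
(1 + 3y)^4 has coefficients 1,12,54,108,81,0,0,0,0,0 for degrees 0…9.
Multiplying by (1 + y + y^2 + y^3 + y^4) gives running coefficients 1,13,67,175,256,255,243,189,81,0 for degrees 0…9.
Finally multiplying by (1 + y^3)^4, the product of all factors after the first has coefficients 1,13,67,179,308,523,949,1291,1503,2026 for degrees 0…9.
[y^9] = 1·2026 + 1·1503 + 1·1291 + 1·949 + 1·523 = 6292.

6292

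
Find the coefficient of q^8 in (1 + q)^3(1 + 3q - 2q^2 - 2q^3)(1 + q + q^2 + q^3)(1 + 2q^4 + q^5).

27

(1 + q)^3 has coefficients 1,3,3,1 for degrees 0…3.
(1 + 3q - 2q^2 - 2q^3) has coefficients 1,3,-2,-2,0,0,0,0,0 for degrees 0…8.
Multiplying by (1 + q + q^2 + q^3) gives running coefficients 1,4,2,0,-1,-4,-2,0,0 for degrees 0…8.
Finally multiplying by (1 + 2q^4 + q^5), the product of all factors after the first has coefficients 1,4,2,0,1,5,6,2,-2 for degrees 0…8.
[q^8] = 1·(-2) + 3·2 + 3·6 + 1·5 = 27.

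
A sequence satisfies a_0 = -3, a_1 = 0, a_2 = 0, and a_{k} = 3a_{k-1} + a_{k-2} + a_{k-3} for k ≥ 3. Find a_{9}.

The ordinary generating function has denominator 1 - 3q - q^2 - q^3.
Iterating the recurrence: a_0,…,a_{9} = -3, 0, 0, -3, -9, -30, -102, -345, -1167, -3948.

-3948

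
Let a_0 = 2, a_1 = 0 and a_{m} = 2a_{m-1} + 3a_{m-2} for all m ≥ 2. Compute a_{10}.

29526

The ordinary generating function has denominator 1 - 2y - 3y^2.
Iterating the recurrence: a_0,…,a_{10} = 2, 0, 6, 12, 42, 120, 366, 1092, 3282, 9840, 29526.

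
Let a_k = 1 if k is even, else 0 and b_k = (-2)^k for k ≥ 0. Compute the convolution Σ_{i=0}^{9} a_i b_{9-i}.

-682

Write out a_i and b_{9-i} for i = 0,…,9 and sum the products.
Σ = 1·(-512) + 0·256 + 1·(-128) + 0·64 + 1·(-32) + 0·16 + 1·(-8) + 0·4 + 1·(-2) + 0·1 = -682.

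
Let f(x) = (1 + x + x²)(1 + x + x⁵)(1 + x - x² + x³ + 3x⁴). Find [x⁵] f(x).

8

(1 + x + x²) has coefficients 1,1,1 for degrees 0…2.
(1 + x + x⁵) has coefficients 1,1,0,0,0,1 for degrees 0…5.
Finally multiplying by (1 + x - x² + x³ + 3x⁴), the product of all factors after the first has coefficients 1,2,0,0,4,4 for degrees 0…5.
[x⁵] = 1·4 + 1·4 + 1·0 = 8.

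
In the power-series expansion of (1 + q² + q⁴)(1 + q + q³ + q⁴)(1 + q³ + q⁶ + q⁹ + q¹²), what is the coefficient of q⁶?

4

(1 + q² + q⁴) has coefficients 1,0,1,0,1 for degrees 0…4.
(1 + q + q³ + q⁴) has coefficients 1,1,0,1,1,0,0 for degrees 0…6.
Finally multiplying by (1 + q³ + q⁶ + q⁹ + q¹²), the product of all factors after the first has coefficients 1,1,0,2,2,0,2 for degrees 0…6.
[q⁶] = 1·2 + 1·2 + 1·0 = 4.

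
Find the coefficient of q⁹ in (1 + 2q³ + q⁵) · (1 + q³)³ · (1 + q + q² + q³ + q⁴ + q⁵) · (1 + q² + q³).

50

(1 + 2q³ + q⁵) has coefficients 1,0,0,2,0,1 for degrees 0…5.
(1 + q³)³ has coefficients 1,0,0,3,0,0,3,0,0,1 for degrees 0…9.
Multiplying by (1 + q + q² + q³ + q⁴ + q⁵) gives running coefficients 1,1,1,4,4,4,6,6,6,4 for degrees 0…9.
Finally multiplying by (1 + q² + q³), the product of all factors after the first has coefficients 1,1,2,6,6,9,14,14,16,16 for degrees 0…9.
[q⁹] = 1·16 + 2·14 + 1·6 = 50.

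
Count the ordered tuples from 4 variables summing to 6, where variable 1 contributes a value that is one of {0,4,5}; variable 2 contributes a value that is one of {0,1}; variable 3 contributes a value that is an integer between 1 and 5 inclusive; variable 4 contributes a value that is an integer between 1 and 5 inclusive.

The generating function for the choices is (1 + t⁴ + t⁵)·(1 + t)·(t + t² + t³ + t⁴ + t⁵)·(t + t² + t³ + t⁴ + t⁵); the count is [t⁶].
(1 + t⁴ + t⁵) has coefficients 1,0,0,0,1,1 for degrees 0…5.
(1 + t) has coefficients 1,1,0,0,0,0,0 for degrees 0…6.
Multiplying by (t + t² + t³ + t⁴ + t⁵) gives running coefficients 0,1,2,2,2,2,1 for degrees 0…6.
Finally multiplying by (t + t² + t³ + t⁴ + t⁵), the product of all factors after the first has coefficients 0,0,1,3,5,7,9 for degrees 0…6.
[t⁶] = 1·9 + 1·1 + 1·0 = 10.

10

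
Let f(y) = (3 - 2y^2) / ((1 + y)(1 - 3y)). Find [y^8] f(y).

The denominator gives the recurrence a_n = 2a_(n−1) + 3a_(n−2) for n ≥ 3; the numerator fixes a_0 = 3, a_1 = 6, a_2 = 19.
Iterating: 3, 6, 19, 56, 169, 506, 1519, 4556, 13669, so a_8 = 13669.

13669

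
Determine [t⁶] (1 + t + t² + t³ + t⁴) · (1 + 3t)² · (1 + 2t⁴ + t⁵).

48

(1 + t + t² + t³ + t⁴) has coefficients 1,1,1,1,1 for degrees 0…4.
(1 + 3t)² has coefficients 1,6,9,0,0,0,0 for degrees 0…6.
Finally multiplying by (1 + 2t⁴ + t⁵), the product of all factors after the first has coefficients 1,6,9,0,2,13,24 for degrees 0…6.
[t⁶] = 1·24 + 1·13 + 1·2 + 1·0 + 1·9 = 48.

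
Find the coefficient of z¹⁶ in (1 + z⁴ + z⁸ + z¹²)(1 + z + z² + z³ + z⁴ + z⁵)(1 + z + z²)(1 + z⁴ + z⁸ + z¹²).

(1 + z⁴ + z⁸ + z¹²) has coefficients 1,0,0,0,1,0,0,0,1,0,0,0,1 for degrees 0…12.
(1 + z + z² + z³ + z⁴ + z⁵) has coefficients 1,1,1,1,1,1,0,0,0,0,0,0,0,0,0,0,0 for degrees 0…16.
Multiplying by (1 + z + z²) gives running coefficients 1,2,3,3,3,3,2,1,0,0,0,0,0,0,0,0,0 for degrees 0…16.
Finally multiplying by (1 + z⁴ + z⁸ + z¹²), the product of all factors after the first has coefficients 1,2,3,3,4,5,5,4,4,5,5,4,4,5,5,4,3 for degrees 0…16.
[z¹⁶] = 1·3 + 1·4 + 1·4 + 1·4 = 15.

15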